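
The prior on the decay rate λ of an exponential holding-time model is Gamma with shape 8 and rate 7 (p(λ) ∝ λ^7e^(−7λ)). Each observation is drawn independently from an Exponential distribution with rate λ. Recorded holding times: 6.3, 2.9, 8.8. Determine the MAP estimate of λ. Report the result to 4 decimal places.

λ̂_MAP = 0.4000

The Exponential(rate=λ) likelihood is ∝ λ^n e^(−λΣtᵢ). Here n = 3 and Σtᵢ = 6.3 + 2.9 + 8.8 = 18.
Posterior ∝ λ^7e^(−7λ) · λ^3e^(−18λ) = λ^10e^(−25λ), i.e. Gamma(11, 25).
Mode = (a−1)/b = 10/25 ≈ 0.4000.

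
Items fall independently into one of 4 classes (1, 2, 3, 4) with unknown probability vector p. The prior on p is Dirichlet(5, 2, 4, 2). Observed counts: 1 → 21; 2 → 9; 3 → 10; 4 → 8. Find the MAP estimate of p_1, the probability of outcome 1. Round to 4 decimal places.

MAP estimate: 0.4386

The posterior is Dirichlet(αᵢ + nᵢ) = Dirichlet(26, 11, 14, 10).
For a Dirichlet(a₁,…,a_K) with all aᵢ > 1, the mode has j-th component (aⱼ − 1)/(Σaᵢ − K).
Here Σaᵢ = 61 and K = 4, so p_1 = (26 − 1)/(61 − 4) = 25/57 ≈ 0.4386.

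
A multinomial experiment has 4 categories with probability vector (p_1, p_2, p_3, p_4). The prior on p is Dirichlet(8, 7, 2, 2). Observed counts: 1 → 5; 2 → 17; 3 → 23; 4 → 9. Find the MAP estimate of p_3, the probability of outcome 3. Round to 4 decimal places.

The posterior is Dirichlet(αᵢ + nᵢ) = Dirichlet(13, 24, 25, 11).
For a Dirichlet(a₁,…,a_K) with all aᵢ > 1, the mode has j-th component (aⱼ − 1)/(Σaᵢ − K).
Here Σaᵢ = 73 and K = 4, so p_3 = (25 − 1)/(73 − 4) = 24/69 ≈ 0.3478.

MAP estimate: 0.3478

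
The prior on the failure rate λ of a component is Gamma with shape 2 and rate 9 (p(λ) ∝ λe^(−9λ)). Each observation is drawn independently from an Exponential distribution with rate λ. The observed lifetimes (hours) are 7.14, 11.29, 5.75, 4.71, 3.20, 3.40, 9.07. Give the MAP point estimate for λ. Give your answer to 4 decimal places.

λ̂_MAP = 0.1494

The Exponential(rate=λ) likelihood is ∝ λ^n e^(−λΣtᵢ). Here n = 7 and Σtᵢ = 7.14 + 11.29 + 5.75 + 4.71 + 3.20 + 3.40 + 9.07 = 44.56.
Posterior ∝ λe^(−9λ) · λ^7e^(−44.56λ) = λ^8e^(−53.56λ), i.e. Gamma(9, 53.56).
Mode = (a−1)/b = 8/53.56 ≈ 0.1494.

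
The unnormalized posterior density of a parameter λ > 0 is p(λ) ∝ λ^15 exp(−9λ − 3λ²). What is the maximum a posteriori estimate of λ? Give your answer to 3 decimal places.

ℓ'(λ) = 15/λ − 9 − 6λ. Setting this to zero and multiplying by λ: 6λ² + 9λ − 15 = 0.
λ = (−9 + √(9² + 4·6·15)) / (2·6) = (−9 + √441) / 12 = (−9 + 21)/12 = 1.
ℓ''(λ) = −15/λ² − 6 < 0, confirming a maximum.

λ̂_MAP = 1.000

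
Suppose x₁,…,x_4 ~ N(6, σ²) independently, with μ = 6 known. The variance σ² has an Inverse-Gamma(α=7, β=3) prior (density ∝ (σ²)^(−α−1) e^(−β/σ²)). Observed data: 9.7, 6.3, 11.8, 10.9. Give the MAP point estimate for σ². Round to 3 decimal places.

Sum of squared deviations about the known mean: SS = (9.7−6)² + (6.3−6)² + (11.8−6)² + (10.9−6)² = 71.43.
The Normal likelihood contributes (σ²)^(−n/2) exp(−SS/(2σ²)), so the posterior is Inverse-Gamma(α + n/2, β + SS/2) = Inverse-Gamma(9, 38.715).
The mode of Inverse-Gamma(a, b) is b/(a+1) = 38.715/10 ≈ 3.872.

σ̂²_MAP = 3.872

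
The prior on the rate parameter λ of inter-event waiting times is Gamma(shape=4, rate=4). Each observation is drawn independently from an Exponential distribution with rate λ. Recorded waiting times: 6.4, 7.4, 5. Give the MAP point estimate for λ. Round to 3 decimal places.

λ̂_MAP = 0.263

The Exponential(rate=λ) likelihood is ∝ λ^n e^(−λΣtᵢ). Here n = 3 and Σtᵢ = 6.4 + 7.4 + 5 = 18.8.
Posterior ∝ λ^3e^(−4λ) · λ^3e^(−18.8λ) = λ^6e^(−22.8λ), i.e. Gamma(7, 22.8).
Mode = (a−1)/b = 6/22.8 ≈ 0.263.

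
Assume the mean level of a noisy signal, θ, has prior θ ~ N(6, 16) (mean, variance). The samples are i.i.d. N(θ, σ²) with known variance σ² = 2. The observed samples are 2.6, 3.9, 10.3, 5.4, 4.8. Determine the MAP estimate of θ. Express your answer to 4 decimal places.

θ̂_MAP = 5.4146

n = 5; x̄ = (2.6 + 3.9 + 10.3 + 5.4 + 4.8)/5 = 27/5 = 5.4.
For a Normal prior and Normal likelihood with known variance, the posterior is Normal; its mode equals its mean, the precision-weighted average.
Prior precision 1/σ₀² = 1/16 = 0.0625; data precision n/σ² = 5/2 = 2.5.
θ̂ = (0.0625·6 + 2.5·5.4) / (0.0625 + 2.5) = 13.875/2.5625 = 222/41 ≈ 5.4146.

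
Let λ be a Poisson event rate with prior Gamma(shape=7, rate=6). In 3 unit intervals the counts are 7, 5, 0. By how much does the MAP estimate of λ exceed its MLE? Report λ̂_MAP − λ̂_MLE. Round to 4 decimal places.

Σxᵢ = 12. Posterior is Gamma(19, 9); MAP = (19−1)/9 = 18/9 ≈ 2.00000.
MLE = x̄ = 12/3 ≈ 4.00000.
Difference = 18/9 − 12/3 = -2 ≈ -2.0000.

MAP − MLE = -2.0000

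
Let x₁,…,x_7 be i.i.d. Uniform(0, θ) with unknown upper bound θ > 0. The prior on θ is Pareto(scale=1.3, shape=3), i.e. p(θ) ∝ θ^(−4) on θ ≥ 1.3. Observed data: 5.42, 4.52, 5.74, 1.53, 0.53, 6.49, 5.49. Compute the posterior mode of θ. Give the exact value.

The Uniform(0, θ) likelihood is θ^(−n) for θ ≥ max(xᵢ), zero otherwise. Here max(xᵢ) = 6.49.
Posterior ∝ θ^(−4) · θ^(−7) = θ^(−11) on θ ≥ max(1.3, 6.49) = 6.49.
This density is strictly decreasing in θ, so the posterior mode lies at the lower boundary of the support.

θ̂_MAP = 6.49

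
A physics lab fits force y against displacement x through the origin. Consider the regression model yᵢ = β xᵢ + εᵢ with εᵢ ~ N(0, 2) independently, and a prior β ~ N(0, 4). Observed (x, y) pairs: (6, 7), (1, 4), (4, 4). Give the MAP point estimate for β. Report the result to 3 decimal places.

β̂_MAP = 1.159

log p(β | y) = −Σ(yᵢ − βxᵢ)²/(2·2) − β²/(2·4) + const.
Setting the derivative to zero: Σxᵢ(yᵢ − βxᵢ)/2 − β/4 = 0, so β = Σxᵢyᵢ / (Σxᵢ² + σ²/τ²).
Σxᵢyᵢ = 6·7 + 1·4 + 4·4 = 62; Σxᵢ² = 53; σ²/τ² = 0.5.
β̂_MAP = 62 / (53 + 0.5) = 62/53.5 ≈ 1.159.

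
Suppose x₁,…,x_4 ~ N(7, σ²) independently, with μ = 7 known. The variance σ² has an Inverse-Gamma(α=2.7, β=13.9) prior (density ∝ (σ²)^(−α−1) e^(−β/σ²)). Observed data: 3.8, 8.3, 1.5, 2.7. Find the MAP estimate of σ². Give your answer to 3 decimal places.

σ̂²_MAP = 7.761

Sum of squared deviations about the known mean: SS = (3.8−7)² + (8.3−7)² + (1.5−7)² + (2.7−7)² = 60.67.
The Normal likelihood contributes (σ²)^(−n/2) exp(−SS/(2σ²)), so the posterior is Inverse-Gamma(α + n/2, β + SS/2) = Inverse-Gamma(4.7, 44.235).
The mode of Inverse-Gamma(a, b) is b/(a+1) = 44.235/5.7 ≈ 7.761.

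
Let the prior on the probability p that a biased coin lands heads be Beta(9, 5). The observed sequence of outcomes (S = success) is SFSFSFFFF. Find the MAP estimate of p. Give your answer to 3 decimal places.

p̂_MAP = 0.524

Prior: Beta(9, 5).
Data: 3 successes in 9 trials (from the sequence). The binomial likelihood contributes p^3(1−p)^6, so the posterior is Beta(9+3, 5+6) = Beta(12, 11).
For Beta(a, b) with a, b > 1 the mode is (a−1)/(a+b−2) = 11/21 ≈ 0.524.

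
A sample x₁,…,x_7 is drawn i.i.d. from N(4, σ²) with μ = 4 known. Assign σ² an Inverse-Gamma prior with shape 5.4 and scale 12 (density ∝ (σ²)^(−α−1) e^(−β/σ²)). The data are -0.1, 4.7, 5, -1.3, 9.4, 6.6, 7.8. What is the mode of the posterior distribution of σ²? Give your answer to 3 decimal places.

σ̂²_MAP = 6.098

Sum of squared deviations about the known mean: SS = (-0.1−4)² + (4.7−4)² + (5−4)² + (-1.3−4)² + (9.4−4)² + (6.6−4)² + (7.8−4)² = 96.75.
The Normal likelihood contributes (σ²)^(−n/2) exp(−SS/(2σ²)), so the posterior is Inverse-Gamma(α + n/2, β + SS/2) = Inverse-Gamma(8.9, 60.375).
The mode of Inverse-Gamma(a, b) is b/(a+1) = 60.375/9.9 ≈ 6.098.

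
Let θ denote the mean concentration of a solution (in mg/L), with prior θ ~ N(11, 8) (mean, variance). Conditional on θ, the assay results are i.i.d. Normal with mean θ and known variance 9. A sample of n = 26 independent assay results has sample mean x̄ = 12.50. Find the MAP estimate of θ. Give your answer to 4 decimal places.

n = 26, x̄ = 12.50.
For a Normal prior and Normal likelihood with known variance, the posterior is Normal; its mode equals its mean, the precision-weighted average.
Prior precision 1/σ₀² = 1/8 = 0.125; data precision n/σ² = 26/9.
θ̂ = (0.125·11 + (26/9)·12.5) / (0.125 + 26/9) = (2699/72)/(217/72) = 2699/217 ≈ 12.4378.

θ̂_MAP = 12.4378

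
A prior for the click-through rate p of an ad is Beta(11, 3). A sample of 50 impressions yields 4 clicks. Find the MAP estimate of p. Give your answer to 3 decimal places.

Prior: Beta(11, 3).
Data: 4 successes in 50 trials. The binomial likelihood contributes p^4(1−p)^46, so the posterior is Beta(11+4, 3+46) = Beta(15, 49).
For Beta(a, b) with a, b > 1 the mode is (a−1)/(a+b−2) = 14/62 ≈ 0.226.

p̂_MAP = 0.226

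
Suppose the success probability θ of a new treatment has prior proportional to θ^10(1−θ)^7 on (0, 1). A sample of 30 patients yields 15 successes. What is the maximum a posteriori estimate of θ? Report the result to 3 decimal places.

The prior density ∝ θ^10(1−θ)^7 is the kernel of Beta(11, 8).
Data: 15 successes in 30 trials. The binomial likelihood contributes θ^15(1−θ)^15, so the posterior is Beta(11+15, 8+15) = Beta(26, 23).
For Beta(a, b) with a, b > 1 the mode is (a−1)/(a+b−2) = 25/47 ≈ 0.532.

θ̂_MAP = 0.532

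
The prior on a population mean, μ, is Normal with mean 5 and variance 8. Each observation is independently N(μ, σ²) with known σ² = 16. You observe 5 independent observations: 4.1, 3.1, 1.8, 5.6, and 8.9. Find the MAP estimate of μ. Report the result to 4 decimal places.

μ̂_MAP = 4.7857

n = 5; x̄ = (4.1 + 3.1 + 1.8 + 5.6 + 8.9)/5 = 23.5/5 = 4.7.
For a Normal prior and Normal likelihood with known variance, the posterior is Normal; its mode equals its mean, the precision-weighted average.
Prior precision 1/σ₀² = 1/8 = 0.125; data precision n/σ² = 5/16 = 0.3125.
μ̂ = (0.125·5 + 0.3125·4.7) / (0.125 + 0.3125) = 2.09375/0.4375 = 67/14 ≈ 4.7857.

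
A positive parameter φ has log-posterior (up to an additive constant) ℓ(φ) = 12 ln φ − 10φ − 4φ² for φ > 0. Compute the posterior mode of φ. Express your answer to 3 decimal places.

ℓ'(φ) = 12/φ − 10 − 8φ. Setting this to zero and multiplying by φ: 8φ² + 10φ − 12 = 0.
φ = (−10 + √(10² + 4·8·12)) / (2·8) = (−10 + √484) / 16 = (−10 + 22)/16 = 3/4.
ℓ''(φ) = −12/φ² − 8 < 0, confirming a maximum.

φ̂_MAP = 0.750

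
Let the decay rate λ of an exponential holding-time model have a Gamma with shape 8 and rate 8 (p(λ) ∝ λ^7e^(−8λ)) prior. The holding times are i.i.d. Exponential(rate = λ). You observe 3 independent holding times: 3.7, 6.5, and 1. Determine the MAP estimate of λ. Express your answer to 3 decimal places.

λ̂_MAP = 0.521

The Exponential(rate=λ) likelihood is ∝ λ^n e^(−λΣtᵢ). Here n = 3 and Σtᵢ = 3.7 + 6.5 + 1 = 11.2.
Posterior ∝ λ^7e^(−8λ) · λ^3e^(−11.2λ) = λ^10e^(−19.2λ), i.e. Gamma(11, 19.2).
Mode = (a−1)/b = 10/19.2 ≈ 0.521.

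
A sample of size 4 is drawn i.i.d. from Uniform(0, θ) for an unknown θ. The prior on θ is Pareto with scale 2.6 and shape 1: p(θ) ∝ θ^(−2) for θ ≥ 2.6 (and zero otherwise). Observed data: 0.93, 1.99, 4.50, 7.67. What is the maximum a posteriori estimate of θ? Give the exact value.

The Uniform(0, θ) likelihood is θ^(−n) for θ ≥ max(xᵢ), zero otherwise. Here max(xᵢ) = 7.67.
Posterior ∝ θ^(−2) · θ^(−4) = θ^(−6) on θ ≥ max(2.6, 7.67) = 7.67.
This density is strictly decreasing in θ, so the posterior mode lies at the lower boundary of the support.

θ̂_MAP = 7.67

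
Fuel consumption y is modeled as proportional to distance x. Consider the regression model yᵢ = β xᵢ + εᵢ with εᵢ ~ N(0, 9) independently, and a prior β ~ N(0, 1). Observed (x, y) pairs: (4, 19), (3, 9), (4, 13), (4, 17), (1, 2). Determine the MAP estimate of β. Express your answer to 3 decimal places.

log p(β | y) = −Σ(yᵢ − βxᵢ)²/(2·9) − β²/(2·1) + const.
Setting the derivative to zero: Σxᵢ(yᵢ − βxᵢ)/9 − β/1 = 0, so β = Σxᵢyᵢ / (Σxᵢ² + σ²/τ²).
Σxᵢyᵢ = 4·19 + 3·9 + 4·13 + 4·17 + 1·2 = 225; Σxᵢ² = 58; σ²/τ² = 9.
β̂_MAP = 225 / (58 + 9) = 225/67 ≈ 3.358.

β̂_MAP = 3.358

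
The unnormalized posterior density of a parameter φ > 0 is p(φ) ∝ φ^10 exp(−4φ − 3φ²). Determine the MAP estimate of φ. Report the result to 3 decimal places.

ℓ'(φ) = 10/φ − 4 − 6φ. Setting this to zero and multiplying by φ: 6φ² + 4φ − 10 = 0.
φ = (−4 + √(4² + 4·6·10)) / (2·6) = (−4 + √256) / 12 = (−4 + 16)/12 = 1.
ℓ''(φ) = −10/φ² − 6 < 0, confirming a maximum.

φ̂_MAP = 1.000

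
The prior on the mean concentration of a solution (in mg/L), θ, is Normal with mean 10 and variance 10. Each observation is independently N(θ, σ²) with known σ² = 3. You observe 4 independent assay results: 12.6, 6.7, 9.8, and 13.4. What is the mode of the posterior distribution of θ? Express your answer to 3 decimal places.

θ̂_MAP = 10.581

n = 4; x̄ = (12.6 + 6.7 + 9.8 + 13.4)/4 = 42.5/4 = 10.625.
For a Normal prior and Normal likelihood with known variance, the posterior is Normal; its mode equals its mean, the precision-weighted average.
Prior precision 1/σ₀² = 1/10 = 0.1; data precision n/σ² = 4/3.
θ̂ = (0.1·10 + (4/3)·10.625) / (0.1 + 4/3) = (91/6)/(43/30) = 455/43 ≈ 10.581.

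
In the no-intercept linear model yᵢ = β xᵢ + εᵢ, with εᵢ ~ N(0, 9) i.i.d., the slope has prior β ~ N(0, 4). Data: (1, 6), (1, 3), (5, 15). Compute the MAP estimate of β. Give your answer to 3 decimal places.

log p(β | y) = −Σ(yᵢ − βxᵢ)²/(2·9) − β²/(2·4) + const.
Setting the derivative to zero: Σxᵢ(yᵢ − βxᵢ)/9 − β/4 = 0, so β = Σxᵢyᵢ / (Σxᵢ² + σ²/τ²).
Σxᵢyᵢ = 1·6 + 1·3 + 5·15 = 84; Σxᵢ² = 27; σ²/τ² = 2.25.
β̂_MAP = 84 / (27 + 2.25) = 84/29.25 ≈ 2.872.

β̂_MAP = 2.872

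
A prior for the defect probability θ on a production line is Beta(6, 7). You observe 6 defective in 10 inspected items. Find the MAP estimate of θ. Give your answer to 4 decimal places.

θ̂_MAP = 0.5238

Prior: Beta(6, 7).
Data: 6 successes in 10 trials. The binomial likelihood contributes θ^6(1−θ)^4, so the posterior is Beta(6+6, 7+4) = Beta(12, 11).
For Beta(a, b) with a, b > 1 the mode is (a−1)/(a+b−2) = 11/21 ≈ 0.5238.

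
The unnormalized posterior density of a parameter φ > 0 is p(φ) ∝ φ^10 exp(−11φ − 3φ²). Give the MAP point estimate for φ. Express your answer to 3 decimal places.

φ̂_MAP = 0.667

ℓ'(φ) = 10/φ − 11 − 6φ. Setting this to zero and multiplying by φ: 6φ² + 11φ − 10 = 0.
φ = (−11 + √(11² + 4·6·10)) / (2·6) = (−11 + √361) / 12 = (−11 + 19)/12 = 2/3.
ℓ''(φ) = −10/φ² − 6 < 0, confirming a maximum.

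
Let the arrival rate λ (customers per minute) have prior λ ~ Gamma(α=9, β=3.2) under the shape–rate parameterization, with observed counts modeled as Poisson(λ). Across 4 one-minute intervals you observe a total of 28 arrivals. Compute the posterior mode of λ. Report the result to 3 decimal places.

Σxᵢ = 28, n = 4.
Posterior ∝ λ^8e^(−3.2λ) · λ^28e^(−4λ) = λ^36e^(−7.2λ), i.e. Gamma(shape=37, rate=7.2).
The mode of a Gamma(a, b) with a ≥ 1 (shape–rate) is (a−1)/b = 36/7.2 ≈ 5.000.

λ̂_MAP = 5.000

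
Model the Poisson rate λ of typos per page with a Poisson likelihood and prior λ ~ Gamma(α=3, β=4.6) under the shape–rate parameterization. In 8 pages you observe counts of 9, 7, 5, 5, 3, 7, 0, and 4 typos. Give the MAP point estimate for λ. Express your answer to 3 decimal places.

Σxᵢ = 9+7+5+5+3+7+0+4 = 40, with n = 8.
Posterior ∝ λ^2e^(−4.6λ) · λ^40e^(−8λ) = λ^42e^(−12.6λ), i.e. Gamma(shape=43, rate=12.6).
The mode of a Gamma(a, b) with a ≥ 1 (shape–rate) is (a−1)/b = 42/12.6 ≈ 3.333.

λ̂_MAP = 3.333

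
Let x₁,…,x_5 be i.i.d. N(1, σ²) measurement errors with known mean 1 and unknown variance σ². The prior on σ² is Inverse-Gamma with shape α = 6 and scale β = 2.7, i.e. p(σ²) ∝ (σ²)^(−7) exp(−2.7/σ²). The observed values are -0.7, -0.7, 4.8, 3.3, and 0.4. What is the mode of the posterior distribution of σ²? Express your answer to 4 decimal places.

Sum of squared deviations about the known mean: SS = (-0.7−1)² + (-0.7−1)² + (4.8−1)² + (3.3−1)² + (0.4−1)² = 25.87.
The Normal likelihood contributes (σ²)^(−n/2) exp(−SS/(2σ²)), so the posterior is Inverse-Gamma(α + n/2, β + SS/2) = Inverse-Gamma(8.5, 15.635).
The mode of Inverse-Gamma(a, b) is b/(a+1) = 15.635/9.5 ≈ 1.6458.

σ̂²_MAP = 1.6458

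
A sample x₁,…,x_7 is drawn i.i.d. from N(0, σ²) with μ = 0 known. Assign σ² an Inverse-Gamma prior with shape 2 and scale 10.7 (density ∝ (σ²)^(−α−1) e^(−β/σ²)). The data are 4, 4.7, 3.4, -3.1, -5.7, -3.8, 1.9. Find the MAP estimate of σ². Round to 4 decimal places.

Sum of squared deviations about the known mean: SS = (4−0)² + (4.7−0)² + (3.4−0)² + (-3.1−0)² + (-5.7−0)² + (-3.8−0)² + (1.9−0)² = 109.8.
The Normal likelihood contributes (σ²)^(−n/2) exp(−SS/(2σ²)), so the posterior is Inverse-Gamma(α + n/2, β + SS/2) = Inverse-Gamma(5.5, 65.6).
The mode of Inverse-Gamma(a, b) is b/(a+1) = 65.6/6.5 ≈ 10.0923.

σ̂²_MAP = 10.0923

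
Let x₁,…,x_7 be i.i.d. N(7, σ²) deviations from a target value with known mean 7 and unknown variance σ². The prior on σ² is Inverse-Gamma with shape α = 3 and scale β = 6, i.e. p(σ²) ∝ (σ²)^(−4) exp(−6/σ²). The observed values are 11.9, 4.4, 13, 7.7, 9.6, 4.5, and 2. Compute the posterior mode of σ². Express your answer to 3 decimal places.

Sum of squared deviations about the known mean: SS = (11.9−7)² + (4.4−7)² + (13−7)² + (7.7−7)² + (9.6−7)² + (4.5−7)² + (2−7)² = 105.27.
The Normal likelihood contributes (σ²)^(−n/2) exp(−SS/(2σ²)), so the posterior is Inverse-Gamma(α + n/2, β + SS/2) = Inverse-Gamma(6.5, 58.635).
The mode of Inverse-Gamma(a, b) is b/(a+1) = 58.635/7.5 ≈ 7.818.

σ̂²_MAP = 7.818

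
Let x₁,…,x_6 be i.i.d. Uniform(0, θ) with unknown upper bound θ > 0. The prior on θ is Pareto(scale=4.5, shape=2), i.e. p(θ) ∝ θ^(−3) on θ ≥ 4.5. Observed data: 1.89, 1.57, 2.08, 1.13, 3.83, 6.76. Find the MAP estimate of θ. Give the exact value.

θ̂_MAP = 6.76

The Uniform(0, θ) likelihood is θ^(−n) for θ ≥ max(xᵢ), zero otherwise. Here max(xᵢ) = 6.76.
Posterior ∝ θ^(−3) · θ^(−6) = θ^(−9) on θ ≥ max(4.5, 6.76) = 6.76.
This density is strictly decreasing in θ, so the posterior mode lies at the lower boundary of the support.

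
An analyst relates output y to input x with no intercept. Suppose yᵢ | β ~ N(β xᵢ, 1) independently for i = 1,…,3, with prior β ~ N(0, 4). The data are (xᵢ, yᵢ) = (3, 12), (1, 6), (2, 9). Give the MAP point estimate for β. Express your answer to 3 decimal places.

log p(β | y) = −Σ(yᵢ − βxᵢ)²/(2·1) − β²/(2·4) + const.
Setting the derivative to zero: Σxᵢ(yᵢ − βxᵢ)/1 − β/4 = 0, so β = Σxᵢyᵢ / (Σxᵢ² + σ²/τ²).
Σxᵢyᵢ = 3·12 + 1·6 + 2·9 = 60; Σxᵢ² = 14; σ²/τ² = 0.25.
β̂_MAP = 60 / (14 + 0.25) = 60/14.25 ≈ 4.211.

β̂_MAP = 4.211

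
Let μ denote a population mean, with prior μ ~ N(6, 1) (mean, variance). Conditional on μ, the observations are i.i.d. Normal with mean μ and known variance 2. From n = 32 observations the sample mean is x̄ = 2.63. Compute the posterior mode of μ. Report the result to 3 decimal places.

μ̂_MAP = 2.828

n = 32, x̄ = 2.63.
For a Normal prior and Normal likelihood with known variance, the posterior is Normal; its mode equals its mean, the precision-weighted average.
Prior precision 1/σ₀² = 1/1 = 1; data precision n/σ² = 32/2 = 16.
μ̂ = (1·6 + 16·2.63) / (1 + 16) = 48.08/17 = 1202/425 ≈ 2.828.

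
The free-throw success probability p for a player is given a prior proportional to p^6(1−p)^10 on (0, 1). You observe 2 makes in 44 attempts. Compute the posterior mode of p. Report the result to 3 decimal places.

p̂_MAP = 0.133

The prior density ∝ p^6(1−p)^10 is the kernel of Beta(7, 11).
Data: 2 successes in 44 trials. The binomial likelihood contributes p^2(1−p)^42, so the posterior is Beta(7+2, 11+42) = Beta(9, 53).
For Beta(a, b) with a, b > 1 the mode is (a−1)/(a+b−2) = 8/60 ≈ 0.133.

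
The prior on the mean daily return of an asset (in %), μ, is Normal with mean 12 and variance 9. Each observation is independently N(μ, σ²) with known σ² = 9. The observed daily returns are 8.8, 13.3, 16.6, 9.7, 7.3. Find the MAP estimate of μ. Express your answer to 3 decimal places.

n = 5; x̄ = (8.8 + 13.3 + 16.6 + 9.7 + 7.3)/5 = 55.7/5 = 11.14.
For a Normal prior and Normal likelihood with known variance, the posterior is Normal; its mode equals its mean, the precision-weighted average.
Prior precision 1/σ₀² = 1/9; data precision n/σ² = 5/9.
μ̂ = ((1/9)·12 + (5/9)·11.14) / (1/9 + 5/9) = (677/90)/(2/3) = 677/60 ≈ 11.283.

μ̂_MAP = 11.283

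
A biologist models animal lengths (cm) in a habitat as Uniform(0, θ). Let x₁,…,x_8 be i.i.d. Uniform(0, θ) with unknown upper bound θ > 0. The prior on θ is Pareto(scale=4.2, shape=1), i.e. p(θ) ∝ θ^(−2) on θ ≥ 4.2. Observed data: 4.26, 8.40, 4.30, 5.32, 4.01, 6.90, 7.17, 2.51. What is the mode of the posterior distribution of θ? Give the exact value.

The Uniform(0, θ) likelihood is θ^(−n) for θ ≥ max(xᵢ), zero otherwise. Here max(xᵢ) = 8.40.
Posterior ∝ θ^(−2) · θ^(−8) = θ^(−10) on θ ≥ max(4.2, 8.40) = 8.40.
This density is strictly decreasing in θ, so the posterior mode lies at the lower boundary of the support.

θ̂_MAP = 8.40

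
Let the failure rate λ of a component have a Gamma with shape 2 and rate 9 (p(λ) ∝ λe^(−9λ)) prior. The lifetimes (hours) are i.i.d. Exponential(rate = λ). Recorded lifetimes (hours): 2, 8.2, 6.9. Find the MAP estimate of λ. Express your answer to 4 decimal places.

λ̂_MAP = 0.1533

The Exponential(rate=λ) likelihood is ∝ λ^n e^(−λΣtᵢ). Here n = 3 and Σtᵢ = 2 + 8.2 + 6.9 = 17.1.
Posterior ∝ λe^(−9λ) · λ^3e^(−17.1λ) = λ^4e^(−26.1λ), i.e. Gamma(5, 26.1).
Mode = (a−1)/b = 4/26.1 ≈ 0.1533.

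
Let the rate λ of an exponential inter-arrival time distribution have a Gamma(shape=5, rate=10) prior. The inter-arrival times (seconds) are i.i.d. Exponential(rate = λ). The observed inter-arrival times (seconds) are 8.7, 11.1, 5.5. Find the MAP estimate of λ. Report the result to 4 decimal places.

The Exponential(rate=λ) likelihood is ∝ λ^n e^(−λΣtᵢ). Here n = 3 and Σtᵢ = 8.7 + 11.1 + 5.5 = 25.3.
Posterior ∝ λ^4e^(−10λ) · λ^3e^(−25.3λ) = λ^7e^(−35.3λ), i.e. Gamma(8, 35.3).
Mode = (a−1)/b = 7/35.3 ≈ 0.1983.

λ̂_MAP = 0.1983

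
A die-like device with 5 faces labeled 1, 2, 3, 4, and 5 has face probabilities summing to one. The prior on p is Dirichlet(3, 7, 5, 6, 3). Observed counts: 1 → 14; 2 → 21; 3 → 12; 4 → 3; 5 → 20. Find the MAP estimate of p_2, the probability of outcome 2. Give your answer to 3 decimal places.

MAP estimate: 0.303

The posterior is Dirichlet(αᵢ + nᵢ) = Dirichlet(17, 28, 17, 9, 23).
For a Dirichlet(a₁,…,a_K) with all aᵢ > 1, the mode has j-th component (aⱼ − 1)/(Σaᵢ − K).
Here Σaᵢ = 94 and K = 5, so p_2 = (28 − 1)/(94 − 5) = 27/89 ≈ 0.303.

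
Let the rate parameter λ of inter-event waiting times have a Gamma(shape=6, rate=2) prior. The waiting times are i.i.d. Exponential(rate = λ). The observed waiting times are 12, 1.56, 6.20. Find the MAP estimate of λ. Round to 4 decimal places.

λ̂_MAP = 0.3676

The Exponential(rate=λ) likelihood is ∝ λ^n e^(−λΣtᵢ). Here n = 3 and Σtᵢ = 12 + 1.56 + 6.20 = 19.76.
Posterior ∝ λ^5e^(−2λ) · λ^3e^(−19.76λ) = λ^8e^(−21.76λ), i.e. Gamma(9, 21.76).
Mode = (a−1)/b = 8/21.76 ≈ 0.3676.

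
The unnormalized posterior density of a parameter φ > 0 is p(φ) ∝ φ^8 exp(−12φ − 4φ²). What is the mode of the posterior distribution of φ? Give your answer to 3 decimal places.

φ̂_MAP = 0.500

ℓ'(φ) = 8/φ − 12 − 8φ. Setting this to zero and multiplying by φ: 8φ² + 12φ − 8 = 0.
φ = (−12 + √(12² + 4·8·8)) / (2·8) = (−12 + √400) / 16 = (−12 + 20)/16 = 1/2.
ℓ''(φ) = −8/φ² − 8 < 0, confirming a maximum.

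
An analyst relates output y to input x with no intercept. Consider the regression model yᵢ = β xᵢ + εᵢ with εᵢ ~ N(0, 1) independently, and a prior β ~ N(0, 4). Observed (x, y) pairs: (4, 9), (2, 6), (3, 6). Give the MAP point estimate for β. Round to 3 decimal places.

β̂_MAP = 2.256

log p(β | y) = −Σ(yᵢ − βxᵢ)²/(2·1) − β²/(2·4) + const.
Setting the derivative to zero: Σxᵢ(yᵢ − βxᵢ)/1 − β/4 = 0, so β = Σxᵢyᵢ / (Σxᵢ² + σ²/τ²).
Σxᵢyᵢ = 4·9 + 2·6 + 3·6 = 66; Σxᵢ² = 29; σ²/τ² = 0.25.
β̂_MAP = 66 / (29 + 0.25) = 66/29.25 ≈ 2.256.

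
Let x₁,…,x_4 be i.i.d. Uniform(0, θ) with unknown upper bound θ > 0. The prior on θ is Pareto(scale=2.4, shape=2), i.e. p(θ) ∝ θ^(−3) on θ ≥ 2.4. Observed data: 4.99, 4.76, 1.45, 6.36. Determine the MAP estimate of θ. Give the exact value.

The Uniform(0, θ) likelihood is θ^(−n) for θ ≥ max(xᵢ), zero otherwise. Here max(xᵢ) = 6.36.
Posterior ∝ θ^(−3) · θ^(−4) = θ^(−7) on θ ≥ max(2.4, 6.36) = 6.36.
This density is strictly decreasing in θ, so the posterior mode lies at the lower boundary of the support.

θ̂_MAP = 6.36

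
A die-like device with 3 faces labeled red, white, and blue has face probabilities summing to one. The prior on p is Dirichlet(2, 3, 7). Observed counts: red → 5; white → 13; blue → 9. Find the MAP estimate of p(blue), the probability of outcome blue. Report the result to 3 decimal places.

The posterior is Dirichlet(αᵢ + nᵢ) = Dirichlet(7, 16, 16).
For a Dirichlet(a₁,…,a_K) with all aᵢ > 1, the mode has j-th component (aⱼ − 1)/(Σaᵢ − K).
Here Σaᵢ = 39 and K = 3, so p(blue) = (16 − 1)/(39 − 3) = 15/36 ≈ 0.417.

MAP estimate of p(blue) = 0.417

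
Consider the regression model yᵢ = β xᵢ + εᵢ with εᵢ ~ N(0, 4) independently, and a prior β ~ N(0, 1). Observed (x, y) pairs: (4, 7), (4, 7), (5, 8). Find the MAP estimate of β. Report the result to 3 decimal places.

β̂_MAP = 1.574

log p(β | y) = −Σ(yᵢ − βxᵢ)²/(2·4) − β²/(2·1) + const.
Setting the derivative to zero: Σxᵢ(yᵢ − βxᵢ)/4 − β/1 = 0, so β = Σxᵢyᵢ / (Σxᵢ² + σ²/τ²).
Σxᵢyᵢ = 4·7 + 4·7 + 5·8 = 96; Σxᵢ² = 57; σ²/τ² = 4.
β̂_MAP = 96 / (57 + 4) = 96/61 ≈ 1.574.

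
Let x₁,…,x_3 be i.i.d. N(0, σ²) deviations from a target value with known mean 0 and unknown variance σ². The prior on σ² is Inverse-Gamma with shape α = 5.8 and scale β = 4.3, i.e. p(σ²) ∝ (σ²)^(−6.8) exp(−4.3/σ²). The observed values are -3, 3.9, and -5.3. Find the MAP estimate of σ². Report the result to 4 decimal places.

σ̂²_MAP = 3.6687

Sum of squared deviations about the known mean: SS = (-3−0)² + (3.9−0)² + (-5.3−0)² = 52.3.
The Normal likelihood contributes (σ²)^(−n/2) exp(−SS/(2σ²)), so the posterior is Inverse-Gamma(α + n/2, β + SS/2) = Inverse-Gamma(7.3, 30.45).
The mode of Inverse-Gamma(a, b) is b/(a+1) = 30.45/8.3 ≈ 3.6687.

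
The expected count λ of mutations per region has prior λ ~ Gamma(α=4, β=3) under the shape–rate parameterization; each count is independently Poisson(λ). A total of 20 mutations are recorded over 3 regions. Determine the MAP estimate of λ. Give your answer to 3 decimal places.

λ̂_MAP = 3.833

Σxᵢ = 20, n = 3.
Posterior ∝ λ^3e^(−3λ) · λ^20e^(−3λ) = λ^23e^(−6λ), i.e. Gamma(shape=24, rate=6).
The mode of a Gamma(a, b) with a ≥ 1 (shape–rate) is (a−1)/b = 23/6 ≈ 3.833.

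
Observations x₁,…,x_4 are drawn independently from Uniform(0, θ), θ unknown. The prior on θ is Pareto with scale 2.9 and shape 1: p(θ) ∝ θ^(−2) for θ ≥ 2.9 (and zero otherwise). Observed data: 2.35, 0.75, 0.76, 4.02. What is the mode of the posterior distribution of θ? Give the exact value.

The Uniform(0, θ) likelihood is θ^(−n) for θ ≥ max(xᵢ), zero otherwise. Here max(xᵢ) = 4.02.
Posterior ∝ θ^(−2) · θ^(−4) = θ^(−6) on θ ≥ max(2.9, 4.02) = 4.02.
This density is strictly decreasing in θ, so the posterior mode lies at the lower boundary of the support.

θ̂_MAP = 4.02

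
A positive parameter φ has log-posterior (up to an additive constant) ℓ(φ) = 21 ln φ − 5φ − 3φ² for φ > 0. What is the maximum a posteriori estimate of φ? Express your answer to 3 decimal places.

ℓ'(φ) = 21/φ − 5 − 6φ. Setting this to zero and multiplying by φ: 6φ² + 5φ − 21 = 0.
φ = (−5 + √(5² + 4·6·21)) / (2·6) = (−5 + √529) / 12 = (−5 + 23)/12 = 3/2.
ℓ''(φ) = −21/φ² − 6 < 0, confirming a maximum.

φ̂_MAP = 1.500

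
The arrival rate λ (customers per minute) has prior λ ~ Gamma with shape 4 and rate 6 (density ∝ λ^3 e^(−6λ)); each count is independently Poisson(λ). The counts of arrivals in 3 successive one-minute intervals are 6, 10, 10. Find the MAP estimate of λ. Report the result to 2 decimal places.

λ̂_MAP = 3.22

Σxᵢ = 6+10+10 = 26, with n = 3.
Posterior ∝ λ^3e^(−6λ) · λ^26e^(−3λ) = λ^29e^(−9λ), i.e. Gamma(shape=30, rate=9).
The mode of a Gamma(a, b) with a ≥ 1 (shape–rate) is (a−1)/b = 29/9 ≈ 3.22.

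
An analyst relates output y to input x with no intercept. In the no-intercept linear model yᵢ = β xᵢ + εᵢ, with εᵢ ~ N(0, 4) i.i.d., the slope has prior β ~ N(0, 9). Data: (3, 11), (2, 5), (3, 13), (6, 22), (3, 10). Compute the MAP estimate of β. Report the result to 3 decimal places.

β̂_MAP = 3.618

log p(β | y) = −Σ(yᵢ − βxᵢ)²/(2·4) − β²/(2·9) + const.
Setting the derivative to zero: Σxᵢ(yᵢ − βxᵢ)/4 − β/9 = 0, so β = Σxᵢyᵢ / (Σxᵢ² + σ²/τ²).
Σxᵢyᵢ = 3·11 + 2·5 + 3·13 + 6·22 + 3·10 = 244; Σxᵢ² = 67; σ²/τ² = 4/9.
β̂_MAP = 244 / (67 + 4/9) = 244/(607/9) = 2196/607 ≈ 3.618.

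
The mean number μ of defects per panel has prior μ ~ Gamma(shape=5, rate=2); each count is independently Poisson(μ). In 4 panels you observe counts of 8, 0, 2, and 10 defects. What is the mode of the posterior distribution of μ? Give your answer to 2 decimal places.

μ̂_MAP = 4.00

Σxᵢ = 8+0+2+10 = 20, with n = 4.
Posterior ∝ μ^4e^(−2μ) · μ^20e^(−4μ) = μ^24e^(−6μ), i.e. Gamma(shape=25, rate=6).
The mode of a Gamma(a, b) with a ≥ 1 (shape–rate) is (a−1)/b = 24/6 ≈ 4.00.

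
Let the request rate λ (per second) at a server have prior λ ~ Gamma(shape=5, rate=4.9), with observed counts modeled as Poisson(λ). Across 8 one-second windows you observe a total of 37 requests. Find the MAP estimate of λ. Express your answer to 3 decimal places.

λ̂_MAP = 3.178

Σxᵢ = 37, n = 8.
Posterior ∝ λ^4e^(−4.9λ) · λ^37e^(−8λ) = λ^41e^(−12.9λ), i.e. Gamma(shape=42, rate=12.9).
The mode of a Gamma(a, b) with a ≥ 1 (shape–rate) is (a−1)/b = 41/12.9 ≈ 3.178.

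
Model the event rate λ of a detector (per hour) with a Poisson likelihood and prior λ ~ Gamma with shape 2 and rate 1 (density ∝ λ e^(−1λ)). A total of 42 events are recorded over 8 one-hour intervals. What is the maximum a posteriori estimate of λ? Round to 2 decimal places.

λ̂_MAP = 4.78

Σxᵢ = 42, n = 8.
Posterior ∝ λe^(−1λ) · λ^42e^(−8λ) = λ^43e^(−9λ), i.e. Gamma(shape=44, rate=9).
The mode of a Gamma(a, b) with a ≥ 1 (shape–rate) is (a−1)/b = 43/9 ≈ 4.78.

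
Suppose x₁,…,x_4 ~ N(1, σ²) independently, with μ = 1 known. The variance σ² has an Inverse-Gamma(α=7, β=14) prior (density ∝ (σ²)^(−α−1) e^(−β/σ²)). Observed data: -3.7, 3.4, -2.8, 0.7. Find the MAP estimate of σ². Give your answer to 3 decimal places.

σ̂²_MAP = 3.519

Sum of squared deviations about the known mean: SS = (-3.7−1)² + (3.4−1)² + (-2.8−1)² + (0.7−1)² = 42.38.
The Normal likelihood contributes (σ²)^(−n/2) exp(−SS/(2σ²)), so the posterior is Inverse-Gamma(α + n/2, β + SS/2) = Inverse-Gamma(9, 35.19).
The mode of Inverse-Gamma(a, b) is b/(a+1) = 35.19/10 ≈ 3.519.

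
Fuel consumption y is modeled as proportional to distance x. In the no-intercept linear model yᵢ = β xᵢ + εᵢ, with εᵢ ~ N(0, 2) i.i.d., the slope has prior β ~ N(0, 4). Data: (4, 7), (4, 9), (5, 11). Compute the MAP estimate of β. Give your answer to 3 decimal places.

log p(β | y) = −Σ(yᵢ − βxᵢ)²/(2·2) − β²/(2·4) + const.
Setting the derivative to zero: Σxᵢ(yᵢ − βxᵢ)/2 − β/4 = 0, so β = Σxᵢyᵢ / (Σxᵢ² + σ²/τ²).
Σxᵢyᵢ = 4·7 + 4·9 + 5·11 = 119; Σxᵢ² = 57; σ²/τ² = 0.5.
β̂_MAP = 119 / (57 + 0.5) = 119/57.5 ≈ 2.070.

β̂_MAP = 2.070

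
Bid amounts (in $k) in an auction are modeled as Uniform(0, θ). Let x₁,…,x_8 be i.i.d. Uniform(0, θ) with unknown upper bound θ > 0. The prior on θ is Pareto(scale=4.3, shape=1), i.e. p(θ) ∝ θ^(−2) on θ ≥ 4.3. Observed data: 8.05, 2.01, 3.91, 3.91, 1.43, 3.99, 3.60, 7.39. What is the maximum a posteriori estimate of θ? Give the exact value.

The Uniform(0, θ) likelihood is θ^(−n) for θ ≥ max(xᵢ), zero otherwise. Here max(xᵢ) = 8.05.
Posterior ∝ θ^(−2) · θ^(−8) = θ^(−10) on θ ≥ max(4.3, 8.05) = 8.05.
This density is strictly decreasing in θ, so the posterior mode lies at the lower boundary of the support.

θ̂_MAP = 8.05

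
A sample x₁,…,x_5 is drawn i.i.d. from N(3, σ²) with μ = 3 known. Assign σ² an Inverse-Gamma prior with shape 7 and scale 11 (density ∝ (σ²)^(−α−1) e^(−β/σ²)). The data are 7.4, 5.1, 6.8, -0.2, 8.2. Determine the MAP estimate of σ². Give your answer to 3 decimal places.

σ̂²_MAP = 4.642

Sum of squared deviations about the known mean: SS = (7.4−3)² + (5.1−3)² + (6.8−3)² + (-0.2−3)² + (8.2−3)² = 75.49.
The Normal likelihood contributes (σ²)^(−n/2) exp(−SS/(2σ²)), so the posterior is Inverse-Gamma(α + n/2, β + SS/2) = Inverse-Gamma(9.5, 48.745).
The mode of Inverse-Gamma(a, b) is b/(a+1) = 48.745/10.5 ≈ 4.642.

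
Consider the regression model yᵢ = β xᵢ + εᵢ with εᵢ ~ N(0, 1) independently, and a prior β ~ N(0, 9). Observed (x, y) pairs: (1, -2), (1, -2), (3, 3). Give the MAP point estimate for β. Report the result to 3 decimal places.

log p(β | y) = −Σ(yᵢ − βxᵢ)²/(2·1) − β²/(2·9) + const.
Setting the derivative to zero: Σxᵢ(yᵢ − βxᵢ)/1 − β/9 = 0, so β = Σxᵢyᵢ / (Σxᵢ² + σ²/τ²).
Σxᵢyᵢ = 1·(-2) + 1·(-2) + 3·3 = 5; Σxᵢ² = 11; σ²/τ² = 1/9.
β̂_MAP = 5 / (11 + 1/9) = 5/(100/9) = 9/20 ≈ 0.450.

β̂_MAP = 0.450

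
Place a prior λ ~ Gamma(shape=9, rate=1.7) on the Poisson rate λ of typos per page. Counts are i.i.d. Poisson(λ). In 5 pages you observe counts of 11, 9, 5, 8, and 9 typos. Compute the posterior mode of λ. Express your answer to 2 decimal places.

λ̂_MAP = 7.46

Σxᵢ = 11+9+5+8+9 = 42, with n = 5.
Posterior ∝ λ^8e^(−1.7λ) · λ^42e^(−5λ) = λ^50e^(−6.7λ), i.e. Gamma(shape=51, rate=6.7).
The mode of a Gamma(a, b) with a ≥ 1 (shape–rate) is (a−1)/b = 50/6.7 ≈ 7.46.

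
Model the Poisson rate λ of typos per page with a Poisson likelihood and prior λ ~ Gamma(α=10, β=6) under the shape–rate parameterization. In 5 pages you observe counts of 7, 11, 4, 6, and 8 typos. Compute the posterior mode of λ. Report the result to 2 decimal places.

Σxᵢ = 7+11+4+6+8 = 36, with n = 5.
Posterior ∝ λ^9e^(−6λ) · λ^36e^(−5λ) = λ^45e^(−11λ), i.e. Gamma(shape=46, rate=11).
The mode of a Gamma(a, b) with a ≥ 1 (shape–rate) is (a−1)/b = 45/11 ≈ 4.09.

λ̂_MAP = 4.09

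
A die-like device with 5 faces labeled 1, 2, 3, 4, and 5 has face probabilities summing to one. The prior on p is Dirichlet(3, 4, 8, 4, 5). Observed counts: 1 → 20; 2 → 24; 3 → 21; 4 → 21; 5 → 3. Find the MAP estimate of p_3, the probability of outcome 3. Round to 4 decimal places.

MAP estimate: 0.2593

The posterior is Dirichlet(αᵢ + nᵢ) = Dirichlet(23, 28, 29, 25, 8).
For a Dirichlet(a₁,…,a_K) with all aᵢ > 1, the mode has j-th component (aⱼ − 1)/(Σaᵢ − K).
Here Σaᵢ = 113 and K = 5, so p_3 = (29 − 1)/(113 − 5) = 28/108 ≈ 0.2593.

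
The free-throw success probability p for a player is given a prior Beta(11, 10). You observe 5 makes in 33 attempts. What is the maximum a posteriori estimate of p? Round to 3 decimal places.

Prior: Beta(11, 10).
Data: 5 successes in 33 trials. The binomial likelihood contributes p^5(1−p)^28, so the posterior is Beta(11+5, 10+28) = Beta(16, 38).
For Beta(a, b) with a, b > 1 the mode is (a−1)/(a+b−2) = 15/52 ≈ 0.288.

p̂_MAP = 0.288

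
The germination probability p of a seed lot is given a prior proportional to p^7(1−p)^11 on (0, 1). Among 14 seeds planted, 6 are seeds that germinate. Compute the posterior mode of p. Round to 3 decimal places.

p̂_MAP = 0.406

The prior density ∝ p^7(1−p)^11 is the kernel of Beta(8, 12).
Data: 6 successes in 14 trials. The binomial likelihood contributes p^6(1−p)^8, so the posterior is Beta(8+6, 12+8) = Beta(14, 20).
For Beta(a, b) with a, b > 1 the mode is (a−1)/(a+b−2) = 13/32 ≈ 0.406.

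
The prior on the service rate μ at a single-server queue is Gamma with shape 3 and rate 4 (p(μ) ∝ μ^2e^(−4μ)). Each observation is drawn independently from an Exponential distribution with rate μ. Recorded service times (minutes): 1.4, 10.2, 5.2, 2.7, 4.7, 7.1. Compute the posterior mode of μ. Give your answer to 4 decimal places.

μ̂_MAP = 0.2266

The Exponential(rate=μ) likelihood is ∝ μ^n e^(−μΣtᵢ). Here n = 6 and Σtᵢ = 1.4 + 10.2 + 5.2 + 2.7 + 4.7 + 7.1 = 31.3.
Posterior ∝ μ^2e^(−4μ) · μ^6e^(−31.3μ) = μ^8e^(−35.3μ), i.e. Gamma(9, 35.3).
Mode = (a−1)/b = 8/35.3 ≈ 0.2266.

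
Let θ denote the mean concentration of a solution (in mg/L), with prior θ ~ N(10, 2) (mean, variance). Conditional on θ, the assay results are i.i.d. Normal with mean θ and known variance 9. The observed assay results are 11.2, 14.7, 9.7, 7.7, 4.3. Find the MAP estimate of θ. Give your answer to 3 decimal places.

θ̂_MAP = 9.747

n = 5; x̄ = (11.2 + 14.7 + 9.7 + 7.7 + 4.3)/5 = 47.6/5 = 9.52.
For a Normal prior and Normal likelihood with known variance, the posterior is Normal; its mode equals its mean, the precision-weighted average.
Prior precision 1/σ₀² = 1/2 = 0.5; data precision n/σ² = 5/9.
θ̂ = (0.5·10 + (5/9)·9.52) / (0.5 + 5/9) = (463/45)/(19/18) = 926/95 ≈ 9.747.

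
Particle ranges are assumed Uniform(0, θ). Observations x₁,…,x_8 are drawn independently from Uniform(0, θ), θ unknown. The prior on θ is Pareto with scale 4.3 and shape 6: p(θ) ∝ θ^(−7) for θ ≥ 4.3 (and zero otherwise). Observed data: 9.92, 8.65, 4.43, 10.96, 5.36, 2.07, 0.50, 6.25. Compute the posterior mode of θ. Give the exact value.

The Uniform(0, θ) likelihood is θ^(−n) for θ ≥ max(xᵢ), zero otherwise. Here max(xᵢ) = 10.96.
Posterior ∝ θ^(−7) · θ^(−8) = θ^(−15) on θ ≥ max(4.3, 10.96) = 10.96.
This density is strictly decreasing in θ, so the posterior mode lies at the lower boundary of the support.

θ̂_MAP = 10.96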